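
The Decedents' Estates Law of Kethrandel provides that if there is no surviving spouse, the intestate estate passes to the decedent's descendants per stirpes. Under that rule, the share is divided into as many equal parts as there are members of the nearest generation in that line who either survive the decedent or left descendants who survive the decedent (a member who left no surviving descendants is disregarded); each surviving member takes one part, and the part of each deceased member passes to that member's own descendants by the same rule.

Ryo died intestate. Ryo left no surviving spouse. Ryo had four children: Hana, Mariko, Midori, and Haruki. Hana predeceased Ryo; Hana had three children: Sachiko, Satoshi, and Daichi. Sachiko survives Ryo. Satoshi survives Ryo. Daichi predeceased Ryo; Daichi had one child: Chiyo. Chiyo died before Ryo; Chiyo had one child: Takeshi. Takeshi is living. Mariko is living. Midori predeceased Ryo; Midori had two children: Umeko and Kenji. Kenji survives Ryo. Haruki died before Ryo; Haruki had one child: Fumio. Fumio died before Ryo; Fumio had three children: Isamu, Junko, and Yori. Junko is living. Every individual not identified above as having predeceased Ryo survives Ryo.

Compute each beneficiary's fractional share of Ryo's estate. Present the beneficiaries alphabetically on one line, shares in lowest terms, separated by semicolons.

There is no surviving spouse, so the entire estate passes to Ryo's descendants per stirpes.
The estate is divided into 4 equal shares of 1/4 among Hana, Mariko, Midori, Haruki.
Hana predeceased; the 1/4 allotted to Hana's branch passes to Hana's issue by representation.
The 1/4 is divided into 3 equal shares of 1/12 among Sachiko, Satoshi, Daichi.
Sachiko is living and takes 1/12.
Satoshi is living and takes 1/12.
Daichi predeceased; the 1/12 allotted to Daichi's branch passes to Daichi's issue by representation.
Chiyo's line is the sole branch at this level, so the full 1/12 passes to Chiyo's issue by representation.
Takeshi is the sole taker at this level and receives the full 1/12.
Mariko is living and takes 1/4.
Midori predeceased; the 1/4 allotted to Midori's branch passes to Midori's issue by representation.
The 1/4 is divided into 2 equal shares of 1/8 among Umeko, Kenji.
Umeko is living and takes 1/8.
Kenji is living and takes 1/8.
Haruki predeceased; the 1/4 allotted to Haruki's branch passes to Haruki's issue by representation.
Fumio's line is the sole branch at this level, so the full 1/4 passes to Fumio's issue by representation.
The 1/4 is divided into 3 equal shares of 1/12 among Isamu, Junko, Yori.
Isamu is living and takes 1/12.
Junko is living and takes 1/12.
Yori is living and takes 1/12.

Isamu 1/12; Junko 1/12; Kenji 1/8; Mariko 1/4; Sachiko 1/12; Satoshi 1/12; Takeshi 1/12; Umeko 1/8; Yori 1/12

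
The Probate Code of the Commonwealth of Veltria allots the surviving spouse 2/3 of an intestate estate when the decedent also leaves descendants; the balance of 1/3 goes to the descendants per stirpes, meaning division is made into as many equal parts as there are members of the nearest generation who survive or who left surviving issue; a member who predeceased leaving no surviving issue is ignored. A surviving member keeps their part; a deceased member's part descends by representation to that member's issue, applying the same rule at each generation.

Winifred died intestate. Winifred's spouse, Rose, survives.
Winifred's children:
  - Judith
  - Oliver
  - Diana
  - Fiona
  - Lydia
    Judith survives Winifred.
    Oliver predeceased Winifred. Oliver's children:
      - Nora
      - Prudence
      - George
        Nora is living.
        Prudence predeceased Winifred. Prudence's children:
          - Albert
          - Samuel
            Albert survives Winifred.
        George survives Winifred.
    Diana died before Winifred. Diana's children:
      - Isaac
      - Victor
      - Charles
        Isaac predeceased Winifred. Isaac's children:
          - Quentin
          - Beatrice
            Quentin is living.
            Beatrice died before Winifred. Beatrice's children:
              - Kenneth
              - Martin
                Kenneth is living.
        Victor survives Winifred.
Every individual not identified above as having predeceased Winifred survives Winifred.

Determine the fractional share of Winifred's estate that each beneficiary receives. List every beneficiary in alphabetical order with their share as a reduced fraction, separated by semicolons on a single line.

Rose, as surviving spouse, takes 2/3.
The remaining 1/3 passes to Winifred's descendants per stirpes.
The 1/3 is divided into 5 equal shares of 1/15 among Judith, Oliver, Diana, Fiona, Lydia.
Judith is living and takes 1/15.
Oliver predeceased; the 1/15 allotted to Oliver's branch passes to Oliver's issue by representation.
The 1/15 is divided into 3 equal shares of 1/45 among Nora, Prudence, George.
Nora is living and takes 1/45.
Prudence predeceased; the 1/45 allotted to Prudence's branch passes to Prudence's issue by representation.
The 1/45 is divided into 2 equal shares of 1/90 among Albert, Samuel.
Albert is living and takes 1/90.
Samuel is living and takes 1/90.
George is living and takes 1/45.
Diana predeceased; the 1/15 allotted to Diana's branch passes to Diana's issue by representation.
The 1/15 is divided into 3 equal shares of 1/45 among Isaac, Victor, Charles.
Isaac predeceased; the 1/45 allotted to Isaac's branch passes to Isaac's issue by representation.
The 1/45 is divided into 2 equal shares of 1/90 among Quentin, Beatrice.
Quentin is living and takes 1/90.
Beatrice predeceased; the 1/90 allotted to Beatrice's branch passes to Beatrice's issue by representation.
The 1/90 is divided into 2 equal shares of 1/180 among Kenneth, Martin.
Kenneth is living and takes 1/180.
Martin is living and takes 1/180.
Victor is living and takes 1/45.
Charles is living and takes 1/45.
Fiona is living and takes 1/15.
Lydia is living and takes 1/15.

Albert 1/90; Charles 1/45; Fiona 1/15; George 1/45; Judith 1/15; Kenneth 1/180; Lydia 1/15; Martin 1/180; Nora 1/45; Quentin 1/90; Rose 2/3; Samuel 1/90; Victor 1/45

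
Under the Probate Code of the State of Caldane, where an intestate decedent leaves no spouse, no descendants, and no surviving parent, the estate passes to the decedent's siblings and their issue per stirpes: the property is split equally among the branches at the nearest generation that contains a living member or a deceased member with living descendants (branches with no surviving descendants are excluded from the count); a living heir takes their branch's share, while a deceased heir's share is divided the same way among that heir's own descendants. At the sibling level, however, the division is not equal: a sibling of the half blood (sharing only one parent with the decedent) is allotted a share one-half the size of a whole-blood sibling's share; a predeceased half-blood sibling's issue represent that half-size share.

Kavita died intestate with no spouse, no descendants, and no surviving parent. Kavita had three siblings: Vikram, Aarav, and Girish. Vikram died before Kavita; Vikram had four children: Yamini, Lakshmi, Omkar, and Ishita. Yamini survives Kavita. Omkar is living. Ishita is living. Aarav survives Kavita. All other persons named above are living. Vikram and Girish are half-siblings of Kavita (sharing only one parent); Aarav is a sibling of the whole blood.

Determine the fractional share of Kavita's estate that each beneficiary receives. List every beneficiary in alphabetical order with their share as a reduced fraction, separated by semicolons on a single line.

No spouse, descendants, or parent survives, so the estate passes to Kavita's siblings per stirpes.
Half-blood siblings count for one-half the weight of whole-blood siblings at the initial division.
Dividing 1 in proportion to weights (total weight 2): Vikram (weight 1/2) → 1/4; Aarav (weight 1) → 1/2; Girish (weight 1/2) → 1/4.
Vikram predeceased; the 1/4 allotted to Vikram's branch passes to Vikram's issue by representation.
The 1/4 is divided into 4 equal shares of 1/16 among Yamini, Lakshmi, Omkar, Ishita.
Yamini is living and takes 1/16.
Lakshmi is living and takes 1/16.
Omkar is living and takes 1/16.
Ishita is living and takes 1/16.
Aarav is living and takes 1/2.
Girish is living and takes 1/4.

Aarav 1/2; Girish 1/4; Ishita 1/16; Lakshmi 1/16; Omkar 1/16; Yamini 1/16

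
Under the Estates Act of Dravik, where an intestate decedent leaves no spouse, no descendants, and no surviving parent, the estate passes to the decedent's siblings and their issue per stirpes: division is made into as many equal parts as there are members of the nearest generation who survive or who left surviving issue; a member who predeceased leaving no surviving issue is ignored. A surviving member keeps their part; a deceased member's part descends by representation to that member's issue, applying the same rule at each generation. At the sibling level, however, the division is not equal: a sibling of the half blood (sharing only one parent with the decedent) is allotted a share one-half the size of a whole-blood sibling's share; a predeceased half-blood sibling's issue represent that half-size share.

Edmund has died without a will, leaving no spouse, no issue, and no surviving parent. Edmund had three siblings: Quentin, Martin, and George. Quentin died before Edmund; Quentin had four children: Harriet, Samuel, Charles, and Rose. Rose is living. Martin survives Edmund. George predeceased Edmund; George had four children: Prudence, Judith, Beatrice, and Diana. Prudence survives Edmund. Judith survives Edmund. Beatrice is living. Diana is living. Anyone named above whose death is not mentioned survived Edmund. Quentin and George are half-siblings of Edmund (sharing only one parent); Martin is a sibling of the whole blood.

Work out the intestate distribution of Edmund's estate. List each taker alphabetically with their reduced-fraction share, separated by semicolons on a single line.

Beatrice 1/16; Charles 1/16; Diana 1/16; Harriet 1/16; Judith 1/16; Martin 1/2; Prudence 1/16; Rose 1/16; Samuel 1/16

No spouse, descendants, or parent survives, so the estate passes to Edmund's siblings per stirpes.
Half-blood siblings count for one-half the weight of whole-blood siblings at the initial division.
Dividing 1 in proportion to weights (total weight 2): Quentin (weight 1/2) → 1/4; Martin (weight 1) → 1/2; George (weight 1/2) → 1/4.
Quentin predeceased; the 1/4 allotted to Quentin's branch passes to Quentin's issue by representation.
The 1/4 is divided into 4 equal shares of 1/16 among Harriet, Samuel, Charles, Rose.
Harriet is living and takes 1/16.
Samuel is living and takes 1/16.
Charles is living and takes 1/16.
Rose is living and takes 1/16.
Martin is living and takes 1/2.
George predeceased; the 1/4 allotted to George's branch passes to George's issue by representation.
The 1/4 is divided into 4 equal shares of 1/16 among Prudence, Judith, Beatrice, Diana.
Prudence is living and takes 1/16.
Judith is living and takes 1/16.
Beatrice is living and takes 1/16.
Diana is living and takes 1/16.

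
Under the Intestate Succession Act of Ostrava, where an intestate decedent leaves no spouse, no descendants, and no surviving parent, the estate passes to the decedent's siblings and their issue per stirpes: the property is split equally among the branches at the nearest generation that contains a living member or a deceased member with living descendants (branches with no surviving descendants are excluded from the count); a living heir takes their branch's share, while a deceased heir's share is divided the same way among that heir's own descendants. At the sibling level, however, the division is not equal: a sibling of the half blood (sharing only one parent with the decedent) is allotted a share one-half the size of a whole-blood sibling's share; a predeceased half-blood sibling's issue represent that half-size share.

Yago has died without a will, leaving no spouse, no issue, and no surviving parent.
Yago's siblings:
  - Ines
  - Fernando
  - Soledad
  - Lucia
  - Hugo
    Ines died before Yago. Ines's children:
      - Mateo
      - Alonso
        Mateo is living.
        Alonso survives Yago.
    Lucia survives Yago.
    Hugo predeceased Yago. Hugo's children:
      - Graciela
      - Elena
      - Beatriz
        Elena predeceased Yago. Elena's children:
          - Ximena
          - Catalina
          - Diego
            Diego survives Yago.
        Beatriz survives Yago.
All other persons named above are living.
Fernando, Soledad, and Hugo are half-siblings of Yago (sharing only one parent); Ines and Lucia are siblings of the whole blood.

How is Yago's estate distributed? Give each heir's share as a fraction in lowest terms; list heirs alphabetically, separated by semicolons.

Alonso 1/7; Beatriz 1/21; Catalina 1/63; Diego 1/63; Fernando 1/7; Graciela 1/21; Lucia 2/7; Mateo 1/7; Soledad 1/7; Ximena 1/63

No spouse, descendants, or parent survives, so the estate passes to Yago's siblings per stirpes.
Half-blood siblings count for one-half the weight of whole-blood siblings at the initial division.
Dividing 1 in proportion to weights (total weight 7/2): Ines (weight 1) → 2/7; Fernando (weight 1/2) → 1/7; Soledad (weight 1/2) → 1/7; Lucia (weight 1) → 2/7; Hugo (weight 1/2) → 1/7.
Ines predeceased; the 2/7 allotted to Ines's branch passes to Ines's issue by representation.
The 2/7 is divided into 2 equal shares of 1/7 among Mateo, Alonso.
Mateo is living and takes 1/7.
Alonso is living and takes 1/7.
Fernando is living and takes 1/7.
Soledad is living and takes 1/7.
Lucia is living and takes 2/7.
Hugo predeceased; the 1/7 allotted to Hugo's branch passes to Hugo's issue by representation.
The 1/7 is divided into 3 equal shares of 1/21 among Graciela, Elena, Beatriz.
Graciela is living and takes 1/21.
Elena predeceased; the 1/21 allotted to Elena's branch passes to Elena's issue by representation.
The 1/21 is divided into 3 equal shares of 1/63 among Ximena, Catalina, Diego.
Ximena is living and takes 1/63.
Catalina is living and takes 1/63.
Diego is living and takes 1/63.
Beatriz is living and takes 1/21.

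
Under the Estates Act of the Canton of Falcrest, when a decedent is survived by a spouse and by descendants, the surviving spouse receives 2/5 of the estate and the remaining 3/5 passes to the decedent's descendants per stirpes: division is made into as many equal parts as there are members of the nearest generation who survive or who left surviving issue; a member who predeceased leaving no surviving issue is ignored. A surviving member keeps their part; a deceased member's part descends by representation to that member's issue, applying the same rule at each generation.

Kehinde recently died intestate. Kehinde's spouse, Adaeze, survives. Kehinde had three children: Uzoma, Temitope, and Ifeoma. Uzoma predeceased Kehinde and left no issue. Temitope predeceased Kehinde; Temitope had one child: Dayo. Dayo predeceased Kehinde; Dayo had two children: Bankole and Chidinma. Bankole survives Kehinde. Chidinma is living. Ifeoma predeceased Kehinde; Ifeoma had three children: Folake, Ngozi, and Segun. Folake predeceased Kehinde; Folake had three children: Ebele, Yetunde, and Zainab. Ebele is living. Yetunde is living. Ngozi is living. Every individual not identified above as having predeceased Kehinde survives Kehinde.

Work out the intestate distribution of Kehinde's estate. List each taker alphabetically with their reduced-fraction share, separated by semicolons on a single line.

Adaeze 2/5; Bankole 3/20; Chidinma 3/20; Ebele 1/30; Ngozi 1/10; Segun 1/10; Yetunde 1/30; Zainab 1/30

Adaeze, as surviving spouse, takes 2/5.
The remaining 3/5 passes to Kehinde's descendants per stirpes.
Uzoma left no surviving issue, so that branch lapses and is disregarded.
The 3/5 is divided into 2 equal shares of 3/10 among Temitope, Ifeoma.
Temitope predeceased; the 3/10 allotted to Temitope's branch passes to Temitope's issue by representation.
Dayo's line is the sole branch at this level, so the full 3/10 passes to Dayo's issue by representation.
The 3/10 is divided into 2 equal shares of 3/20 among Bankole, Chidinma.
Bankole is living and takes 3/20.
Chidinma is living and takes 3/20.
Ifeoma predeceased; the 3/10 allotted to Ifeoma's branch passes to Ifeoma's issue by representation.
The 3/10 is divided into 3 equal shares of 1/10 among Folake, Ngozi, Segun.
Folake predeceased; the 1/10 allotted to Folake's branch passes to Folake's issue by representation.
The 1/10 is divided into 3 equal shares of 1/30 among Ebele, Yetunde, Zainab.
Ebele is living and takes 1/30.
Yetunde is living and takes 1/30.
Zainab is living and takes 1/30.
Ngozi is living and takes 1/10.
Segun is living and takes 1/10.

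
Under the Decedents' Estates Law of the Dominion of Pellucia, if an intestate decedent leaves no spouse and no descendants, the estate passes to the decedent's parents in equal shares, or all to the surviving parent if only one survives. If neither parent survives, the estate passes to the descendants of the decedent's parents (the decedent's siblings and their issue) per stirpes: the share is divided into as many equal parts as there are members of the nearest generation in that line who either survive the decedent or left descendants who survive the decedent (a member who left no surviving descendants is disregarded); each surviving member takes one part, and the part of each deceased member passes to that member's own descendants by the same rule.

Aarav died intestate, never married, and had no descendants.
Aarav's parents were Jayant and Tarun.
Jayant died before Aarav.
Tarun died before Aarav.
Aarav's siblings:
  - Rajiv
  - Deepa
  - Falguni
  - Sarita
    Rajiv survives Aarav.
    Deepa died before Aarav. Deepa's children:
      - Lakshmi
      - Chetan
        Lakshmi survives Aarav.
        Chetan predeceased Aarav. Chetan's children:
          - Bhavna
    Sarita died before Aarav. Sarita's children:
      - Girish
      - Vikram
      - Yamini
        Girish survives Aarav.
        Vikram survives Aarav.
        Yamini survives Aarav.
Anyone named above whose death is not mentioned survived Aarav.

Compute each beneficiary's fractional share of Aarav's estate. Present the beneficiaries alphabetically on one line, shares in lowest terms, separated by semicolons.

Bhavna 1/8; Falguni 1/4; Girish 1/12; Lakshmi 1/8; Rajiv 1/4; Vikram 1/12; Yamini 1/12

Neither parent survives and there are no descendants, so the estate passes to Aarav's siblings and their issue per stirpes.
The estate is divided into 4 equal shares of 1/4 among Rajiv, Deepa, Falguni, Sarita.
Rajiv is living and takes 1/4.
Deepa predeceased; the 1/4 allotted to Deepa's branch passes to Deepa's issue by representation.
The 1/4 is divided into 2 equal shares of 1/8 among Lakshmi, Chetan.
Lakshmi is living and takes 1/8.
Chetan predeceased; the 1/8 allotted to Chetan's branch passes to Chetan's issue by representation.
Bhavna is the sole taker at this level and receives the full 1/8.
Falguni is living and takes 1/4.
Sarita predeceased; the 1/4 allotted to Sarita's branch passes to Sarita's issue by representation.
The 1/4 is divided into 3 equal shares of 1/12 among Girish, Vikram, Yamini.
Girish is living and takes 1/12.
Vikram is living and takes 1/12.
Yamini is living and takes 1/12.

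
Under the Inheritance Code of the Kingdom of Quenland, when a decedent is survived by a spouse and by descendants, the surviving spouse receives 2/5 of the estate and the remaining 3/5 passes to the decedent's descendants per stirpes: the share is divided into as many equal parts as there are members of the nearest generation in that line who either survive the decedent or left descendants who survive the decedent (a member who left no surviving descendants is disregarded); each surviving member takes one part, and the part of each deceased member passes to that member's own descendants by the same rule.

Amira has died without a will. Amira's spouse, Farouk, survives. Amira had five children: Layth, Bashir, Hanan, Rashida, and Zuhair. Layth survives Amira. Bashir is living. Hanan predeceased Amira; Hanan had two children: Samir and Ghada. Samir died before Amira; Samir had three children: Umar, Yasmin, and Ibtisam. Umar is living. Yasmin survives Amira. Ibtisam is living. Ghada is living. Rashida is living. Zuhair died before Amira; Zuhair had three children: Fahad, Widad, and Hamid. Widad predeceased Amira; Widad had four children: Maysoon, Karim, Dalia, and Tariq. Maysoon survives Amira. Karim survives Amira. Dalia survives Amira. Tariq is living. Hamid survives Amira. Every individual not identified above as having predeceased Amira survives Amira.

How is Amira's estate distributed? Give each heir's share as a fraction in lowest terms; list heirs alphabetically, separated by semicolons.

Bashir 3/25; Dalia 1/100; Fahad 1/25; Farouk 2/5; Ghada 3/50; Hamid 1/25; Ibtisam 1/50; Karim 1/100; Layth 3/25; Maysoon 1/100; Rashida 3/25; Tariq 1/100; Umar 1/50; Yasmin 1/50

Farouk, as surviving spouse, takes 2/5.
The remaining 3/5 passes to Amira's descendants per stirpes.
The 3/5 is divided into 5 equal shares of 3/25 among Layth, Bashir, Hanan, Rashida, Zuhair.
Layth is living and takes 3/25.
Bashir is living and takes 3/25.
Hanan predeceased; the 3/25 allotted to Hanan's branch passes to Hanan's issue by representation.
The 3/25 is divided into 2 equal shares of 3/50 among Samir, Ghada.
Samir predeceased; the 3/50 allotted to Samir's branch passes to Samir's issue by representation.
The 3/50 is divided into 3 equal shares of 1/50 among Umar, Yasmin, Ibtisam.
Umar is living and takes 1/50.
Yasmin is living and takes 1/50.
Ibtisam is living and takes 1/50.
Ghada is living and takes 3/50.
Rashida is living and takes 3/25.
Zuhair predeceased; the 3/25 allotted to Zuhair's branch passes to Zuhair's issue by representation.
The 3/25 is divided into 3 equal shares of 1/25 among Fahad, Widad, Hamid.
Fahad is living and takes 1/25.
Widad predeceased; the 1/25 allotted to Widad's branch passes to Widad's issue by representation.
The 1/25 is divided into 4 equal shares of 1/100 among Maysoon, Karim, Dalia, Tariq.
Maysoon is living and takes 1/100.
Karim is living and takes 1/100.
Dalia is living and takes 1/100.
Tariq is living and takes 1/100.
Hamid is living and takes 1/25.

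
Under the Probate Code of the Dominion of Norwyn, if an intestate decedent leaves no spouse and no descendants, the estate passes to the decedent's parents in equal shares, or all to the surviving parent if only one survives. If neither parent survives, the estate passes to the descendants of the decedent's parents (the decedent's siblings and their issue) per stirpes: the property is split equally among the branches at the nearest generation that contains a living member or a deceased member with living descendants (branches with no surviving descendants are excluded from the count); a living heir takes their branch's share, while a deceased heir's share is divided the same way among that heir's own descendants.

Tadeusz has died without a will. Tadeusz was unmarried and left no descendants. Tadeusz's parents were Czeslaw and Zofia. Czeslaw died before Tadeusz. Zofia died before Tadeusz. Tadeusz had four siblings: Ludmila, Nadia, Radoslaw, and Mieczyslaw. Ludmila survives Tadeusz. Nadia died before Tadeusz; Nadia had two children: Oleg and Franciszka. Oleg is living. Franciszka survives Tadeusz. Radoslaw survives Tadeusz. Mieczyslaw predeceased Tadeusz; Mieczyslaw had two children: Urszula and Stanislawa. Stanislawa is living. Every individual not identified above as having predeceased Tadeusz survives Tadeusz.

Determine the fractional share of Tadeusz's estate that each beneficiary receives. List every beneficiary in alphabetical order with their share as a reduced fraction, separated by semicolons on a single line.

Neither parent survives and there are no descendants, so the estate passes to Tadeusz's siblings and their issue per stirpes.
The estate is divided into 4 equal shares of 1/4 among Ludmila, Nadia, Radoslaw, Mieczyslaw.
Ludmila is living and takes 1/4.
Nadia predeceased; the 1/4 allotted to Nadia's branch passes to Nadia's issue by representation.
The 1/4 is divided into 2 equal shares of 1/8 among Oleg, Franciszka.
Oleg is living and takes 1/8.
Franciszka is living and takes 1/8.
Radoslaw is living and takes 1/4.
Mieczyslaw predeceased; the 1/4 allotted to Mieczyslaw's branch passes to Mieczyslaw's issue by representation.
The 1/4 is divided into 2 equal shares of 1/8 among Urszula, Stanislawa.
Urszula is living and takes 1/8.
Stanislawa is living and takes 1/8.

Franciszka 1/8; Ludmila 1/4; Oleg 1/8; Radoslaw 1/4; Stanislawa 1/8; Urszula 1/8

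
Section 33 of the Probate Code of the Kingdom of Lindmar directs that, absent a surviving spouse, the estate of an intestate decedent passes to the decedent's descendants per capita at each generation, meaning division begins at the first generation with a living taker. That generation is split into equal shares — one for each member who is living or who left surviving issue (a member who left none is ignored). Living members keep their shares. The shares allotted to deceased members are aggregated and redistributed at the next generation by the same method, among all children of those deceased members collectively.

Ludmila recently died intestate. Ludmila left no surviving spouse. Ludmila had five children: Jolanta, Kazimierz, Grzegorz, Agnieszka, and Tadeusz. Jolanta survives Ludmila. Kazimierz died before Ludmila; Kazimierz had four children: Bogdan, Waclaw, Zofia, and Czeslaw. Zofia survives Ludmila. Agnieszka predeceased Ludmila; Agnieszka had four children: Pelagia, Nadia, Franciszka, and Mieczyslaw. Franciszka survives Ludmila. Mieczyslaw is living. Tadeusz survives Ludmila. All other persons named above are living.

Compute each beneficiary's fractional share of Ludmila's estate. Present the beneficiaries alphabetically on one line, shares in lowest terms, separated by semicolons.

Bogdan 1/20; Czeslaw 1/20; Franciszka 1/20; Grzegorz 1/5; Jolanta 1/5; Mieczyslaw 1/20; Nadia 1/20; Pelagia 1/20; Tadeusz 1/5; Waclaw 1/20; Zofia 1/20

There is no surviving spouse, so the entire estate passes to Ludmila's descendants per capita at each generation.
At generation 1 (Jolanta, Kazimierz, Grzegorz, Agnieszka, Tadeusz) there are 5 shares of (1)/5 = 1/5 each.
Living: Jolanta, Grzegorz, and Tadeusz — each takes 1/5.
Deceased: Kazimierz and Agnieszka. Their combined 2/5 is pooled and carried to generation 2.
At generation 2 (Bogdan, Waclaw, Zofia, Czeslaw, Pelagia, Nadia, Franciszka, Mieczyslaw) there are 8 shares of (2/5)/8 = 1/20 each.
Living: Bogdan, Waclaw, Zofia, Czeslaw, Pelagia, Nadia, Franciszka, and Mieczyslaw — each takes 1/20.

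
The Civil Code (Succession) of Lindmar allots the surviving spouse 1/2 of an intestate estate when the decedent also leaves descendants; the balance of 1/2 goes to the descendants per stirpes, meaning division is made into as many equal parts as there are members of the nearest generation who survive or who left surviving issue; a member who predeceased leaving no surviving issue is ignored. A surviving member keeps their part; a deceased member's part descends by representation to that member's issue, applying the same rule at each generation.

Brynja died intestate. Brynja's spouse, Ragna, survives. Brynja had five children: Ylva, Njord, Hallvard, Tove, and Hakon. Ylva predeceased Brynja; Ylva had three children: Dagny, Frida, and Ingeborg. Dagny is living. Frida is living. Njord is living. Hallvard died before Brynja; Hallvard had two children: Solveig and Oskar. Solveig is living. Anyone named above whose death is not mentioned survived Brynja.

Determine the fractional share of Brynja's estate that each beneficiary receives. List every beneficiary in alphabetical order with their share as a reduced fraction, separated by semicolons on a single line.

Ragna, as surviving spouse, takes 1/2.
The remaining 1/2 passes to Brynja's descendants per stirpes.
The 1/2 is divided into 5 equal shares of 1/10 among Ylva, Njord, Hallvard, Tove, Hakon.
Ylva predeceased; the 1/10 allotted to Ylva's branch passes to Ylva's issue by representation.
The 1/10 is divided into 3 equal shares of 1/30 among Dagny, Frida, Ingeborg.
Dagny is living and takes 1/30.
Frida is living and takes 1/30.
Ingeborg is living and takes 1/30.
Njord is living and takes 1/10.
Hallvard predeceased; the 1/10 allotted to Hallvard's branch passes to Hallvard's issue by representation.
The 1/10 is divided into 2 equal shares of 1/20 among Solveig, Oskar.
Solveig is living and takes 1/20.
Oskar is living and takes 1/20.
Tove is living and takes 1/10.
Hakon is living and takes 1/10.

Dagny 1/30; Frida 1/30; Hakon 1/10; Ingeborg 1/30; Njord 1/10; Oskar 1/20; Ragna 1/2; Solveig 1/20; Tove 1/10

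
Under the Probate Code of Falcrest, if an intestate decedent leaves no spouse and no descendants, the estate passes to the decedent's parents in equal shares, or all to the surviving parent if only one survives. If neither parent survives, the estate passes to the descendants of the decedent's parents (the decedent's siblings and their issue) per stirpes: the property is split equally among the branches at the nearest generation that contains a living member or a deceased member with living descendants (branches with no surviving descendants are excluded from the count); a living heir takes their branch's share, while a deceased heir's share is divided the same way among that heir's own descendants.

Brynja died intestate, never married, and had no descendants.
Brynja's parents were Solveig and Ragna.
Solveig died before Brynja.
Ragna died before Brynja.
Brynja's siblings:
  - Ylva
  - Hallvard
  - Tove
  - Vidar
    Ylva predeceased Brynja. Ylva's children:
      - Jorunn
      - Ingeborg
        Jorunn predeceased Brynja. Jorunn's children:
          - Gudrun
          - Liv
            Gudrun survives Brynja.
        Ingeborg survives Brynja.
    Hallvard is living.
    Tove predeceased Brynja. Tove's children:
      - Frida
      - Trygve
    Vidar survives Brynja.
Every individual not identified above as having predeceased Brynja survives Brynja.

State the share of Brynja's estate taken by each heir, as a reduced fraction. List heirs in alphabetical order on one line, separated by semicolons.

Neither parent survives and there are no descendants, so the estate passes to Brynja's siblings and their issue per stirpes.
The estate is divided into 4 equal shares of 1/4 among Ylva, Hallvard, Tove, Vidar.
Ylva predeceased; the 1/4 allotted to Ylva's branch passes to Ylva's issue by representation.
The 1/4 is divided into 2 equal shares of 1/8 among Jorunn, Ingeborg.
Jorunn predeceased; the 1/8 allotted to Jorunn's branch passes to Jorunn's issue by representation.
The 1/8 is divided into 2 equal shares of 1/16 among Gudrun, Liv.
Gudrun is living and takes 1/16.
Liv is living and takes 1/16.
Ingeborg is living and takes 1/8.
Hallvard is living and takes 1/4.
Tove predeceased; the 1/4 allotted to Tove's branch passes to Tove's issue by representation.
The 1/4 is divided into 2 equal shares of 1/8 among Frida, Trygve.
Frida is living and takes 1/8.
Trygve is living and takes 1/8.
Vidar is living and takes 1/4.

Frida 1/8; Gudrun 1/16; Hallvard 1/4; Ingeborg 1/8; Liv 1/16; Trygve 1/8; Vidar 1/4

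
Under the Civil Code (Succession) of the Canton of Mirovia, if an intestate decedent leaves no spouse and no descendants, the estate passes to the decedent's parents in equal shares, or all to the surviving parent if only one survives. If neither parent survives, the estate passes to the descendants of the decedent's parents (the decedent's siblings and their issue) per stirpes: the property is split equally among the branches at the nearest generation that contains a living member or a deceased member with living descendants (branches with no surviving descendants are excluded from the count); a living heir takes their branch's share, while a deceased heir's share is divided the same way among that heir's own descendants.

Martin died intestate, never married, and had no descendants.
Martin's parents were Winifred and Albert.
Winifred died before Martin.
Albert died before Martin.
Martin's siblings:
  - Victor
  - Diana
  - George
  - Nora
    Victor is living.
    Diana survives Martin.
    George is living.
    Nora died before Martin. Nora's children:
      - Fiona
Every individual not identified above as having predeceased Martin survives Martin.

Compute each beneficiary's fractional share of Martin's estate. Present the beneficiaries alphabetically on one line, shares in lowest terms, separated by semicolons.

Neither parent survives and there are no descendants, so the estate passes to Martin's siblings and their issue per stirpes.
The estate is divided into 4 equal shares of 1/4 among Victor, Diana, George, Nora.
Victor is living and takes 1/4.
Diana is living and takes 1/4.
George is living and takes 1/4.
Nora predeceased; the 1/4 allotted to Nora's branch passes to Nora's issue by representation.
Fiona is the sole taker at this level and receives the full 1/4.

Diana 1/4; Fiona 1/4; George 1/4; Victor 1/4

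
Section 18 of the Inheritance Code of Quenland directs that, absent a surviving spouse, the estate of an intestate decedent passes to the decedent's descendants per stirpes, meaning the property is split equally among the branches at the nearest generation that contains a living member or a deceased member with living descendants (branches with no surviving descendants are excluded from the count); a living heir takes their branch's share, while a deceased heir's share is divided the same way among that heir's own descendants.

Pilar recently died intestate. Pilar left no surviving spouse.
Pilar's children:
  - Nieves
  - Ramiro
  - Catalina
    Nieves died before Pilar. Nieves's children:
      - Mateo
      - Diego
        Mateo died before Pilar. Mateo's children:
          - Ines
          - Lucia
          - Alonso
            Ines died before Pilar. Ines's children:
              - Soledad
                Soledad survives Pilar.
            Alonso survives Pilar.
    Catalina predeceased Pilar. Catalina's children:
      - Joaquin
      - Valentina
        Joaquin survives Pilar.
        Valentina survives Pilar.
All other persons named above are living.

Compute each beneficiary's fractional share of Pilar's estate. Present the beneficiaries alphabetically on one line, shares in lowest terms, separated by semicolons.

Alonso 1/18; Diego 1/6; Joaquin 1/6; Lucia 1/18; Ramiro 1/3; Soledad 1/18; Valentina 1/6

There is no surviving spouse, so the entire estate passes to Pilar's descendants per stirpes.
The estate is divided into 3 equal shares of 1/3 among Nieves, Ramiro, Catalina.
Nieves predeceased; the 1/3 allotted to Nieves's branch passes to Nieves's issue by representation.
The 1/3 is divided into 2 equal shares of 1/6 among Mateo, Diego.
Mateo predeceased; the 1/6 allotted to Mateo's branch passes to Mateo's issue by representation.
The 1/6 is divided into 3 equal shares of 1/18 among Ines, Lucia, Alonso.
Ines predeceased; the 1/18 allotted to Ines's branch passes to Ines's issue by representation.
Soledad is the sole taker at this level and receives the full 1/18.
Lucia is living and takes 1/18.
Alonso is living and takes 1/18.
Diego is living and takes 1/6.
Ramiro is living and takes 1/3.
Catalina predeceased; the 1/3 allotted to Catalina's branch passes to Catalina's issue by representation.
The 1/3 is divided into 2 equal shares of 1/6 among Joaquin, Valentina.
Joaquin is living and takes 1/6.
Valentina is living and takes 1/6.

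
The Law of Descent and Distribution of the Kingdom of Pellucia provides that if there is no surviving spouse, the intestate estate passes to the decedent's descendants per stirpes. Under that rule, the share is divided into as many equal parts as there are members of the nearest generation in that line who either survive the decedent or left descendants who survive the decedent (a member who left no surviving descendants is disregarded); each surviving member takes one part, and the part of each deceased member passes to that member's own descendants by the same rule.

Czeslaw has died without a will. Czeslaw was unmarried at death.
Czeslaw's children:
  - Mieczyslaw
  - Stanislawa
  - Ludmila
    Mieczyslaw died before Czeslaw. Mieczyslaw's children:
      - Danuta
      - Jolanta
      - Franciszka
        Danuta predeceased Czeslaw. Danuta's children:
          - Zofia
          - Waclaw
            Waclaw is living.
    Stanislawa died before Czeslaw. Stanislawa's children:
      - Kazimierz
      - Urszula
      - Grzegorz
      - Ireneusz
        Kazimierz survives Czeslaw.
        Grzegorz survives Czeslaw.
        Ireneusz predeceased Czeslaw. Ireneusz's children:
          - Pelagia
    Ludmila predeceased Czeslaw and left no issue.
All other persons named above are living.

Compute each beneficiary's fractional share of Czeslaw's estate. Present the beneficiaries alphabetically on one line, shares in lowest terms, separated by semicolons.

There is no surviving spouse, so the entire estate passes to Czeslaw's descendants per stirpes.
Ludmila left no surviving issue, so that branch lapses and is disregarded.
The estate is divided into 2 equal shares of 1/2 among Mieczyslaw, Stanislawa.
Mieczyslaw predeceased; the 1/2 allotted to Mieczyslaw's branch passes to Mieczyslaw's issue by representation.
The 1/2 is divided into 3 equal shares of 1/6 among Danuta, Jolanta, Franciszka.
Danuta predeceased; the 1/6 allotted to Danuta's branch passes to Danuta's issue by representation.
The 1/6 is divided into 2 equal shares of 1/12 among Zofia, Waclaw.
Zofia is living and takes 1/12.
Waclaw is living and takes 1/12.
Jolanta is living and takes 1/6.
Franciszka is living and takes 1/6.
Stanislawa predeceased; the 1/2 allotted to Stanislawa's branch passes to Stanislawa's issue by representation.
The 1/2 is divided into 4 equal shares of 1/8 among Kazimierz, Urszula, Grzegorz, Ireneusz.
Kazimierz is living and takes 1/8.
Urszula is living and takes 1/8.
Grzegorz is living and takes 1/8.
Ireneusz predeceased; the 1/8 allotted to Ireneusz's branch passes to Ireneusz's issue by representation.
Pelagia is the sole taker at this level and receives the full 1/8.

Franciszka 1/6; Grzegorz 1/8; Jolanta 1/6; Kazimierz 1/8; Pelagia 1/8; Urszula 1/8; Waclaw 1/12; Zofia 1/12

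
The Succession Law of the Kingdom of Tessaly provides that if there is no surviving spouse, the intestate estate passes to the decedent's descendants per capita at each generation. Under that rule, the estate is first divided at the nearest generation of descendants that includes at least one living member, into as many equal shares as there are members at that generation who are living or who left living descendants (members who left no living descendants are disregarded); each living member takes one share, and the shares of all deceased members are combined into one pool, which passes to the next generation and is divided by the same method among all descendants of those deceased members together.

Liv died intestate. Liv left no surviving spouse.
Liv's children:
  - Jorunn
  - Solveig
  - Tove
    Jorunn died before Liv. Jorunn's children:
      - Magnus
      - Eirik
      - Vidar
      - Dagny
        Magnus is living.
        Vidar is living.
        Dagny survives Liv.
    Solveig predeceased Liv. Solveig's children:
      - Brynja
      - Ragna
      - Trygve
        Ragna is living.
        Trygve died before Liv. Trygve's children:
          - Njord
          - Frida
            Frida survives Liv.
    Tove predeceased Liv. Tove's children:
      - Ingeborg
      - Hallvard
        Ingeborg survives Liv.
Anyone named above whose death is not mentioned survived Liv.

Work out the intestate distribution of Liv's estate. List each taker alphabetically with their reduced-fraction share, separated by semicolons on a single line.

Brynja 1/9; Dagny 1/9; Eirik 1/9; Frida 1/18; Hallvard 1/9; Ingeborg 1/9; Magnus 1/9; Njord 1/18; Ragna 1/9; Vidar 1/9

There is no surviving spouse, so the entire estate passes to Liv's descendants per capita at each generation.
No one at generation 1 (Jorunn, Solveig, Tove) is living; moving to the next generation.
At generation 2 (Magnus, Eirik, Vidar, Dagny, Brynja, Ragna, Trygve, Ingeborg, Hallvard) there are 9 shares of (1)/9 = 1/9 each.
Living: Magnus, Eirik, Vidar, Dagny, Brynja, Ragna, Ingeborg, and Hallvard — each takes 1/9.
Deceased: Trygve. That 1/9 share is carried to generation 3.
At generation 3 (Njord, Frida) there are 2 shares of (1/9)/2 = 1/18 each.
Living: Njord and Frida — each takes 1/18.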